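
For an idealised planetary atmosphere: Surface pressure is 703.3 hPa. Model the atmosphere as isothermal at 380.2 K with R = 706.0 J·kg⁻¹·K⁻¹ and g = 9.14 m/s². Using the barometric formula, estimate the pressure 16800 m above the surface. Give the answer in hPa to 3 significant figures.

Scale height: H = RT/g = 706.0 × 380.2 / 9.14 = 29368 m.
Barometric formula: P = P₀ exp(−z/H).
z/H = 16800/29368 = 0.57205; exp(−0.57205) = 0.56437.
P = 703.3 × 0.56437 = 396.92 hPa.

P ≈ 397 hPa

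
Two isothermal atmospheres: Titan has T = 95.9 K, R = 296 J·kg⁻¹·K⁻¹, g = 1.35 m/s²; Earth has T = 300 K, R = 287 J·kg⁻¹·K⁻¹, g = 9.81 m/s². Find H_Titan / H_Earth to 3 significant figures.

H_Titan/H_Earth ≈ 2.40

H = RT/g for each body.
H_Titan = 296 × 95.9 / 1.35 = 21027 m.
H_Earth = 287 × 300 / 9.81 = 8776.8 m.
H_Titan/H_Earth = 21027/8776.8 = 2.3957.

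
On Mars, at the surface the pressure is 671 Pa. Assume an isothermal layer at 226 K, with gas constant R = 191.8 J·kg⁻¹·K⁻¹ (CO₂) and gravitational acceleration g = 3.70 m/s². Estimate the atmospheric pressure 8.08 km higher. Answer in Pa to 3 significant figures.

P ≈ 337 Pa

Scale height: H = RT/g = 191.8 × 226 / 3.70 = 11715 m.
Barometric formula: P = P₀ exp(−z/H).
z/H = 8080.0/11715 = 0.68971; exp(−0.68971) = 0.50172.
P = 671 × 0.50172 = 336.65 Pa.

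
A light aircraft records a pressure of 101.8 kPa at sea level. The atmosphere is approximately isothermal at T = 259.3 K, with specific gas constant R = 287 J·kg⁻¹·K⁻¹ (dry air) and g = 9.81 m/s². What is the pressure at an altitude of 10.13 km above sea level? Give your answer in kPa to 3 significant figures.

Scale height: H = RT/g = 287 × 259.3 / 9.81 = 7586.0 m.
Barometric formula: P = P₀ exp(−z/H).
z/H = 10130/7586.0 = 1.3354; exp(−1.3354) = 0.26305.
P = 101.8 × 0.26305 = 26.778 kPa.

P ≈ 26.8 kPa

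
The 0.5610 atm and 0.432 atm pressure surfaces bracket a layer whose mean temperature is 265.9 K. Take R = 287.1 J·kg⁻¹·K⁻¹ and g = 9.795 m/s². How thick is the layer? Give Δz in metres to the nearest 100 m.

Hypsometric equation: Δz = (R T̄/g) ln(P₁/P₂).
R T̄/g = 287.1 × 265.9 / 9.795 = 7793.8 m.
ln(0.5610/0.432) = ln(1.2986) = 0.26129.
Δz = 7793.8 × 0.26129 = 2036.4 m.

Δz ≈ 2000 m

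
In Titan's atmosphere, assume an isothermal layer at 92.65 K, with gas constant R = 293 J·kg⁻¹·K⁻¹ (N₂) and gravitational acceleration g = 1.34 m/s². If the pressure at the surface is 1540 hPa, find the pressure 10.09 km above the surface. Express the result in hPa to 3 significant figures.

Scale height: H = RT/g = 293 × 92.65 / 1.34 = 20259 m.
Barometric formula: P = P₀ exp(−z/H).
z/H = 10090/20259 = 0.49805; exp(−0.49805) = 0.60771.
P = 1540 × 0.60771 = 935.87 hPa.

P ≈ 936 hPa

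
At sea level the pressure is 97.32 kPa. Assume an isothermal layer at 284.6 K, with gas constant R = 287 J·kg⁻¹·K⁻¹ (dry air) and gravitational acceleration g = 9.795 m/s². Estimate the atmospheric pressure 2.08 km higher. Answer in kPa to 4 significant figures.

Scale height: H = RT/g = 287 × 284.6 / 9.795 = 8339.0 m.
Barometric formula: P = P₀ exp(−z/H).
z/H = 2080.0/8339.0 = 0.24943; exp(−0.24943) = 0.77924.
P = 97.32 × 0.77924 = 75.836 kPa.

P ≈ 75.84 kPa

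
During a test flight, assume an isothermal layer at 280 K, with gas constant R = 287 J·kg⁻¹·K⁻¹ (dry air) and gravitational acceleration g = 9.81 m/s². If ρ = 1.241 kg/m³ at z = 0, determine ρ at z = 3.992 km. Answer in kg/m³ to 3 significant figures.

Scale height: H = RT/g = 287 × 280 / 9.81 = 8191.6 m.
In an isothermal atmosphere, density decays like pressure: ρ = ρ₀ exp(−z/H).
z/H = 3992.0/8191.6 = 0.48733; exp(−0.48733) = 0.61426.
ρ = 1.241 × 0.61426 = 0.76230 kg/m³.

ρ ≈ 0.762 kg/m³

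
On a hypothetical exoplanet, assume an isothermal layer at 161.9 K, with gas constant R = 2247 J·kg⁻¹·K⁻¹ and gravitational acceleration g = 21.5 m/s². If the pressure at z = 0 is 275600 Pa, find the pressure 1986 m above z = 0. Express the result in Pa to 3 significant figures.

P ≈ 245000 Pa

Scale height: H = RT/g = 2247 × 161.9 / 21.5 = 16920 m.
Barometric formula: P = P₀ exp(−z/H).
z/H = 1986.0/16920 = 0.11738; exp(−0.11738) = 0.88925.
P = 275600 × 0.88925 = 245080 Pa.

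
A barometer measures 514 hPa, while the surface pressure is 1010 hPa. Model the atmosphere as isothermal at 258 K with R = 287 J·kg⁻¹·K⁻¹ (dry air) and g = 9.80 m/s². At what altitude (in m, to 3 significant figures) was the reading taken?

z ≈ 5100 m

Scale height: H = RT/g = 287 × 258 / 9.80 = 7555.7 m.
Invert the barometric formula: z = H ln(P₀/P).
P₀/P = 1010/514 = 1.9650; ln(1.9650) = 0.67549.
z = 7555.7 × 0.67549 = 5103.8 m.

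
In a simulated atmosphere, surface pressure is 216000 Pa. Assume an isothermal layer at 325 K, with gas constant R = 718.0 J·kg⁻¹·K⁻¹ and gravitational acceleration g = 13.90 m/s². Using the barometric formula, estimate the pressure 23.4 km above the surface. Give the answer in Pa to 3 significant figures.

Scale height: H = RT/g = 718.0 × 325 / 13.90 = 16788 m.
Barometric formula: P = P₀ exp(−z/H).
z/H = 23400/16788 = 1.3939; exp(−1.3939) = 0.24811.
P = 216000 × 0.24811 = 53592 Pa.

P ≈ 53600 Pa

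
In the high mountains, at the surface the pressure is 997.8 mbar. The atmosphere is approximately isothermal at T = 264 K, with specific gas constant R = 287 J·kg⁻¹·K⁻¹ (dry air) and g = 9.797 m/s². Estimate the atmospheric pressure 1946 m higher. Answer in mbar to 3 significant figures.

P ≈ 776 mbar

Scale height: H = RT/g = 287 × 264 / 9.797 = 7733.8 m.
Barometric formula: P = P₀ exp(−z/H).
z/H = 1946.0/7733.8 = 0.25162; exp(−0.25162) = 0.77754.
P = 997.8 × 0.77754 = 775.83 mbar.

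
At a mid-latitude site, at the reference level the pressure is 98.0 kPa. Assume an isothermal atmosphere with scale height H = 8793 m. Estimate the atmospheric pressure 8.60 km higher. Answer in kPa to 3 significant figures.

P ≈ 36.9 kPa

Barometric formula: P = P₀ exp(−z/H).
z/H = 8600.0/8793.0 = 0.97805; exp(−0.97805) = 0.37604.
P = 98.0 × 0.37604 = 36.852 kPa.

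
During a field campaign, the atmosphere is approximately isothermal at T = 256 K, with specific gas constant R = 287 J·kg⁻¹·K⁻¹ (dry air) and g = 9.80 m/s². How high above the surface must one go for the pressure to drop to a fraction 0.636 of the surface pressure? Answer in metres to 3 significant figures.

Scale height: H = RT/g = 287 × 256 / 9.80 = 7497.1 m.
Set P/P₀ = exp(−z/H) = 0.636, so z = −H ln(0.636).
−ln(0.636) = 0.45256; z = 7497.1 × 0.45256 = 3392.9 m.

z ≈ 3390 m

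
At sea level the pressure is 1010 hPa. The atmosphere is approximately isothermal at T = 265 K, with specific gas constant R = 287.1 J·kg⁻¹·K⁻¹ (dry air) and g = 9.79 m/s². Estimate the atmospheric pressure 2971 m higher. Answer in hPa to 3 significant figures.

P ≈ 689 hPa

Scale height: H = RT/g = 287.1 × 265 / 9.79 = 7771.3 m.
Barometric formula: P = P₀ exp(−z/H).
z/H = 2971.0/7771.3 = 0.38230; exp(−0.38230) = 0.68229.
P = 1010 × 0.68229 = 689.11 hPa.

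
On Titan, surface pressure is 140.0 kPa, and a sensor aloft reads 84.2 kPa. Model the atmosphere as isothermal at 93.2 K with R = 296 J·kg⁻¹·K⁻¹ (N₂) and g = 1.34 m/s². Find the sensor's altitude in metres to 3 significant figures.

Scale height: H = RT/g = 296 × 93.2 / 1.34 = 20587 m.
Invert the barometric formula: z = H ln(P₀/P).
P₀/P = 140.0/84.2 = 1.6627; ln(1.6627) = 0.50844.
z = 20587 × 0.50844 = 10467 m.

z ≈ 10500 m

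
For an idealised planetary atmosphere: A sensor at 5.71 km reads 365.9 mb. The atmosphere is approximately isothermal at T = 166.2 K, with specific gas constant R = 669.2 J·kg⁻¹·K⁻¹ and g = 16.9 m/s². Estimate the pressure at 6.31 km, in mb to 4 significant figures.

Scale height: H = RT/g = 669.2 × 166.2 / 16.9 = 6581.1 m.
Between two levels, P₂ = P₁ exp(−Δz/H) with Δz = z₂ − z₁.
Δz = 6310.0 − 5710.0 = 600.00 m; Δz/H = 600.00/6581.1 = 0.091170.
P₂ = 365.9 × exp(−0.091170) = 365.9 × 0.91286 = 334.02 mb.

P ≈ 334.0 mb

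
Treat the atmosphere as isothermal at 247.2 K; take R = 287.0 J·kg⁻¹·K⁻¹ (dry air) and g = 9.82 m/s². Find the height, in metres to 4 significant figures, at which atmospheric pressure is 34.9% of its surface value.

z ≈ 7605 m

Scale height: H = RT/g = 287.0 × 247.2 / 9.82 = 7224.7 m.
Set P/P₀ = exp(−z/H) = 0.349, so z = −H ln(0.349).
−ln(0.349) = 1.0527; z = 7224.7 × 1.0527 = 7605.4 m.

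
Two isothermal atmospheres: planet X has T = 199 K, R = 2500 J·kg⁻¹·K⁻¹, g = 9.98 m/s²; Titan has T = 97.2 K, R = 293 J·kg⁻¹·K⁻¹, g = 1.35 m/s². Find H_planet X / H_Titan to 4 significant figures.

H_planet X/H_Titan ≈ 2.363

H = RT/g for each body.
H_planet X = 2500 × 199 / 9.98 = 49850 m.
H_Titan = 293 × 97.2 / 1.35 = 21096 m.
H_planet X/H_Titan = 49850/21096 = 2.3630.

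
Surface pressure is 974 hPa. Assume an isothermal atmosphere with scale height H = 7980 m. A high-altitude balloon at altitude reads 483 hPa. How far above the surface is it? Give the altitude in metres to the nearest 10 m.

Invert the barometric formula: z = H ln(P₀/P).
P₀/P = 974/483 = 2.0166; ln(2.0166) = 0.70141.
z = 7980.0 × 0.70141 = 5597.3 m.

z ≈ 5600 m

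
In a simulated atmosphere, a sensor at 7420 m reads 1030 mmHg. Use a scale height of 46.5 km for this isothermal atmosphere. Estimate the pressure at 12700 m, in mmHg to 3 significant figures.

P ≈ 919 mmHg

Between two levels, P₂ = P₁ exp(−Δz/H) with Δz = z₂ − z₁.
Δz = 12700 − 7420.0 = 5280.0 m; Δz/H = 5280.0/46500 = 0.11355.
P₂ = 1030 × exp(−0.11355) = 1030 × 0.89266 = 919.44 mmHg.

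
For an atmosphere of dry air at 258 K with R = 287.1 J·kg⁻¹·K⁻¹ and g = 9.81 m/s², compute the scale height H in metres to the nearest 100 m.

The scale height of an isothermal atmosphere is H = RT/g.
H = 287.1 × 258 / 9.81 = 74072/9.81 = 7550.7 m.

H ≈ 7600 m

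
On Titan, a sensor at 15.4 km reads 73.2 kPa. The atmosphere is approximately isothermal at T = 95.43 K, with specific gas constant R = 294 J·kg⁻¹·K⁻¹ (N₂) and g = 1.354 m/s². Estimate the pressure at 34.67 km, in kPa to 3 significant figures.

P ≈ 28.9 kPa

Scale height: H = RT/g = 294 × 95.43 / 1.354 = 20721 m.
Between two levels, P₂ = P₁ exp(−Δz/H) with Δz = z₂ − z₁.
Δz = 34670 − 15400 = 19270 m; Δz/H = 19270/20721 = 0.92997.
P₂ = 73.2 × exp(−0.92997) = 73.2 × 0.39457 = 28.883 kPa.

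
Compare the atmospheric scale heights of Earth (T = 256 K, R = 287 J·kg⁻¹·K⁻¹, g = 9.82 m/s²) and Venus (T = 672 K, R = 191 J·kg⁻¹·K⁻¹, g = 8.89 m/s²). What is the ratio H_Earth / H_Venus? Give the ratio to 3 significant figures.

H_Earth/H_Venus ≈ 0.518

H = RT/g for each body.
H_Earth = 287 × 256 / 9.82 = 7481.9 m.
H_Venus = 191 × 672 / 8.89 = 14438 m.
H_Earth/H_Venus = 7481.9/14438 = 0.51821.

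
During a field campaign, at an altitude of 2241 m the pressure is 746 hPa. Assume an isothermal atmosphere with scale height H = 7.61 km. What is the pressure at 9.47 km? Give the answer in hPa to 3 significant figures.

Between two levels, P₂ = P₁ exp(−Δz/H) with Δz = z₂ − z₁.
Δz = 9470.0 − 2241.0 = 7229.0 m; Δz/H = 7229.0/7610.0 = 0.94993.
P₂ = 746 × exp(−0.94993) = 746 × 0.38677 = 288.53 hPa.

P ≈ 289 hPa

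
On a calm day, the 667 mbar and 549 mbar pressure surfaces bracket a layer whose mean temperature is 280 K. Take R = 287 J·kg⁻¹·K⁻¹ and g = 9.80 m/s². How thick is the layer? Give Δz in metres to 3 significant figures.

Hypsometric equation: Δz = (R T̄/g) ln(P₁/P₂).
R T̄/g = 287 × 280 / 9.80 = 8200.0 m.
ln(667/549) = ln(1.2149) = 0.19466.
Δz = 8200.0 × 0.19466 = 1596.2 m.

Δz ≈ 1600 m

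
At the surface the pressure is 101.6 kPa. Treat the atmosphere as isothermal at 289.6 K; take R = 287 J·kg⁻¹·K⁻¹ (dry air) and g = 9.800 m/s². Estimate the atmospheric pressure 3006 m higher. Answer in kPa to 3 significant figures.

Scale height: H = RT/g = 287 × 289.6 / 9.800 = 8481.1 m.
Barometric formula: P = P₀ exp(−z/H).
z/H = 3006.0/8481.1 = 0.35444; exp(−0.35444) = 0.70157.
P = 101.6 × 0.70157 = 71.280 kPa.

P ≈ 71.3 kPa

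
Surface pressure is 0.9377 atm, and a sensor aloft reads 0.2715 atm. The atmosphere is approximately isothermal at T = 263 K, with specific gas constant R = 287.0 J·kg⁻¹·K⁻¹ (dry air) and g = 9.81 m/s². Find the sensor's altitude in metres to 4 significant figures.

z ≈ 9537 m

Scale height: H = RT/g = 287.0 × 263 / 9.81 = 7694.3 m.
Invert the barometric formula: z = H ln(P₀/P).
P₀/P = 0.9377/0.2715 = 3.4538; ln(3.4538) = 1.2395.
z = 7694.3 × 1.2395 = 9537.1 m.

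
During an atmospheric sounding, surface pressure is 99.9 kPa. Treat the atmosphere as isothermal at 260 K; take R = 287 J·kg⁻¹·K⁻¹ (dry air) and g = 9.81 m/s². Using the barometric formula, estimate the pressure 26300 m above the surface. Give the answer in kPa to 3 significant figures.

P ≈ 3.15 kPa

Scale height: H = RT/g = 287 × 260 / 9.81 = 7606.5 m.
Barometric formula: P = P₀ exp(−z/H).
z/H = 26300/7606.5 = 3.4576; exp(−3.4576) = 0.031505.
P = 99.9 × 0.031505 = 3.1473 kPa.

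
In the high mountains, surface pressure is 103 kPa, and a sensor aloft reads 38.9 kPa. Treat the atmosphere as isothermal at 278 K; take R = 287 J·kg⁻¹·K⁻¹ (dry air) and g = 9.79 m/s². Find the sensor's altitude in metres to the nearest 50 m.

z ≈ 7950 m

Scale height: H = RT/g = 287 × 278 / 9.79 = 8149.7 m.
Invert the barometric formula: z = H ln(P₀/P).
P₀/P = 103/38.9 = 2.6478; ln(2.6478) = 0.97373.
z = 8149.7 × 0.97373 = 7935.6 m.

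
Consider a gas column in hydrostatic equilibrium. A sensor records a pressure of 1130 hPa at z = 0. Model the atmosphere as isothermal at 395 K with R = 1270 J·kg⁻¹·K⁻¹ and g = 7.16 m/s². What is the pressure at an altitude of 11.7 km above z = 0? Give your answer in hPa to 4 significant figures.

P ≈ 956.2 hPa

Scale height: H = RT/g = 1270 × 395 / 7.16 = 70063 m.
Barometric formula: P = P₀ exp(−z/H).
z/H = 11700/70063 = 0.16699; exp(−0.16699) = 0.84621.
P = 1130 × 0.84621 = 956.22 hPa.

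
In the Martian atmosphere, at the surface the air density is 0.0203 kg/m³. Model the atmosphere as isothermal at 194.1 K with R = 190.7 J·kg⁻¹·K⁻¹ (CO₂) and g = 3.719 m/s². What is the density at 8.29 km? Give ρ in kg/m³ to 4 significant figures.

ρ ≈ 0.008826 kg/m³

Scale height: H = RT/g = 190.7 × 194.1 / 3.719 = 9952.9 m.
In an isothermal atmosphere, density decays like pressure: ρ = ρ₀ exp(−z/H).
z/H = 8290.0/9952.9 = 0.83292; exp(−0.83292) = 0.43478.
ρ = 0.0203 × 0.43478 = 0.0088260 kg/m³.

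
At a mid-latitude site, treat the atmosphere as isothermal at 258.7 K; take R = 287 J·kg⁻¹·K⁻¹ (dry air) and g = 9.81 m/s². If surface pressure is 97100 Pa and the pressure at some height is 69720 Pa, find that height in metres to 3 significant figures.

z ≈ 2510 m

Scale height: H = RT/g = 287 × 258.7 / 9.81 = 7568.5 m.
Invert the barometric formula: z = H ln(P₀/P).
P₀/P = 97100/69720 = 1.3927; ln(1.3927) = 0.33124.
z = 7568.5 × 0.33124 = 2507.0 m.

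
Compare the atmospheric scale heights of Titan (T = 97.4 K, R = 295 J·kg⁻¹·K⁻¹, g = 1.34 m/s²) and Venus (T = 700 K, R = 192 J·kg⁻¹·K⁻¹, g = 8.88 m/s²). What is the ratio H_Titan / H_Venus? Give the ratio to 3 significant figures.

H = RT/g for each body.
H_Titan = 295 × 97.4 / 1.34 = 21443 m.
H_Venus = 192 × 700 / 8.88 = 15135 m.
H_Titan/H_Venus = 21443/15135 = 1.4168.

H_Titan/H_Venus ≈ 1.42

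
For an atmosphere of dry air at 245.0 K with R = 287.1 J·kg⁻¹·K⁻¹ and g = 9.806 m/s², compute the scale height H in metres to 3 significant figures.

The scale height of an isothermal atmosphere is H = RT/g.
H = 287.1 × 245.0 / 9.806 = 70340/9.806 = 7173.2 m.

H ≈ 7170 m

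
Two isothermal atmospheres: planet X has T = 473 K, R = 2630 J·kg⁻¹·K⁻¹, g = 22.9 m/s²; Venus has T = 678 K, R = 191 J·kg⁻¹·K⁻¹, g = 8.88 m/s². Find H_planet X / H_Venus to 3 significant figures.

H = RT/g for each body.
H_planet X = 2630 × 473 / 22.9 = 54323 m.
H_Venus = 191 × 678 / 8.88 = 14583 m.
H_planet X/H_Venus = 54323/14583 = 3.7251.

H_planet X/H_Venus ≈ 3.73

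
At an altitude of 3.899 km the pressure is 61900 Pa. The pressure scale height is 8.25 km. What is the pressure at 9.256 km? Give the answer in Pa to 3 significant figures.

Between two levels, P₂ = P₁ exp(−Δz/H) with Δz = z₂ − z₁.
Δz = 9256.0 − 3899.0 = 5357.0 m; Δz/H = 5357.0/8250.0 = 0.64933.
P₂ = 61900 × exp(−0.64933) = 61900 × 0.52240 = 32337 Pa.

P ≈ 32300 Pa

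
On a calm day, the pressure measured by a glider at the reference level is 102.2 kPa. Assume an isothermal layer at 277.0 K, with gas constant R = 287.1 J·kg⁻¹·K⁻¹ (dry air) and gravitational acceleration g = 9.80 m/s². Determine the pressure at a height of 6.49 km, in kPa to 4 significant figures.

P ≈ 45.93 kPa

Scale height: H = RT/g = 287.1 × 277.0 / 9.80 = 8115.0 m.
Barometric formula: P = P₀ exp(−z/H).
z/H = 6490.0/8115.0 = 0.79975; exp(−0.79975) = 0.44944.
P = 102.2 × 0.44944 = 45.933 kPa.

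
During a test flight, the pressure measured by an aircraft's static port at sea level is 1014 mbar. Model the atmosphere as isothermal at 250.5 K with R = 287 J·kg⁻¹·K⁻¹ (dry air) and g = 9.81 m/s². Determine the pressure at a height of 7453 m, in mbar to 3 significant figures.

P ≈ 367 mbar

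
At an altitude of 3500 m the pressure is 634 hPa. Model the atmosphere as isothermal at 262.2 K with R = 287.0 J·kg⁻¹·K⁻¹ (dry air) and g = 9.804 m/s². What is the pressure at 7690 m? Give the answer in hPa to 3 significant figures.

P ≈ 367 hPa

Scale height: H = RT/g = 287.0 × 262.2 / 9.804 = 7675.6 m.
Between two levels, P₂ = P₁ exp(−Δz/H) with Δz = z₂ − z₁.
Δz = 7690.0 − 3500.0 = 4190.0 m; Δz/H = 4190.0/7675.6 = 0.54589.
P₂ = 634 × exp(−0.54589) = 634 × 0.57933 = 367.30 hPa.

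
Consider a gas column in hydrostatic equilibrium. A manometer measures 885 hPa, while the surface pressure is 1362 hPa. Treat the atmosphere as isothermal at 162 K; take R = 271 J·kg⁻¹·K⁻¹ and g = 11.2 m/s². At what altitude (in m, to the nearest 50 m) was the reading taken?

z ≈ 1700 m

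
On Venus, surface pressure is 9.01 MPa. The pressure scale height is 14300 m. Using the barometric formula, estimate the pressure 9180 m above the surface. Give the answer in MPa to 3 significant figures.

P ≈ 4.74 MPa

Barometric formula: P = P₀ exp(−z/H).
z/H = 9180.0/14300 = 0.64196; exp(−0.64196) = 0.52626.
P = 9.01 × 0.52626 = 4.7416 MPa.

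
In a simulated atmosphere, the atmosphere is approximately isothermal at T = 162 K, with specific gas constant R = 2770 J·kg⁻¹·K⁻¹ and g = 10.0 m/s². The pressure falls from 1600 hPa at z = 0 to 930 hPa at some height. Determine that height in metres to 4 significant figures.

z ≈ 24350 m

Scale height: H = RT/g = 2770 × 162 / 10.0 = 44874 m.
Invert the barometric formula: z = H ln(P₀/P).
P₀/P = 1600/930 = 1.7204; ln(1.7204) = 0.54256.
z = 44874 × 0.54256 = 24347 m.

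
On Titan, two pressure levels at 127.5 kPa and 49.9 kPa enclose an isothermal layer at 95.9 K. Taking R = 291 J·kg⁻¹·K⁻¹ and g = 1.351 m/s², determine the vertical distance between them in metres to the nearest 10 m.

Δz ≈ 19380 m

Hypsometric equation: Δz = (R T̄/g) ln(P₁/P₂).
R T̄/g = 291 × 95.9 / 1.351 = 20656 m.
ln(127.5/49.9) = ln(2.5551) = 0.93809.
Δz = 20656 × 0.93809 = 19377 m.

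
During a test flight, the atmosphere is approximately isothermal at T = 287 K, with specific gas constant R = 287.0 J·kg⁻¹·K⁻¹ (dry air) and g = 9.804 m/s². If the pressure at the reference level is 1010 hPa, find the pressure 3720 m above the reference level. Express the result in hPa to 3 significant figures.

P ≈ 649 hPa

Scale height: H = RT/g = 287.0 × 287 / 9.804 = 8401.6 m.
Barometric formula: P = P₀ exp(−z/H).
z/H = 3720.0/8401.6 = 0.44277; exp(−0.44277) = 0.64225.
P = 1010 × 0.64225 = 648.67 hPa.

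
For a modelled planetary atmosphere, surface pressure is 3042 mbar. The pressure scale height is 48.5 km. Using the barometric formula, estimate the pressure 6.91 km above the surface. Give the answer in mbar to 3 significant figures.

Barometric formula: P = P₀ exp(−z/H).
z/H = 6910.0/48500 = 0.14247; exp(−0.14247) = 0.86721.
P = 3042 × 0.86721 = 2638.1 mbar.

P ≈ 2640 mbar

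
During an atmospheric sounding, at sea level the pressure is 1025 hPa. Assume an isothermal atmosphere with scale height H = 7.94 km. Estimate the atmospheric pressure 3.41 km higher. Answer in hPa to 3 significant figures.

P ≈ 667 hPa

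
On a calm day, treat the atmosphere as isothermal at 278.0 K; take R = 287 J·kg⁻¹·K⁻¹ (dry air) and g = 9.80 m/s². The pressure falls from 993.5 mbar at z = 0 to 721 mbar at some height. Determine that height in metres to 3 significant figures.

Scale height: H = RT/g = 287 × 278.0 / 9.80 = 8141.4 m.
Invert the barometric formula: z = H ln(P₀/P).
P₀/P = 993.5/721 = 1.3779; ln(1.3779) = 0.32056.
z = 8141.4 × 0.32056 = 2609.8 m.

z ≈ 2610 m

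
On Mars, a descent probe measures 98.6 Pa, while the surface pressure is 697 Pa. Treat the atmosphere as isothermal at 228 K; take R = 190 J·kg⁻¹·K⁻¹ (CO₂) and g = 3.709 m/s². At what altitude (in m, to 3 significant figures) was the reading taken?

z ≈ 22800 m

Scale height: H = RT/g = 190 × 228 / 3.709 = 11680 m.
Invert the barometric formula: z = H ln(P₀/P).
P₀/P = 697/98.6 = 7.0690; ln(7.0690) = 1.9557.
z = 11680 × 1.9557 = 22843 m.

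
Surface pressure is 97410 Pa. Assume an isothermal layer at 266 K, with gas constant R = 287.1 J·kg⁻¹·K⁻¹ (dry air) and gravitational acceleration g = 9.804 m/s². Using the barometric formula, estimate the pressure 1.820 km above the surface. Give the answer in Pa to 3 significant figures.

P ≈ 77100 Pa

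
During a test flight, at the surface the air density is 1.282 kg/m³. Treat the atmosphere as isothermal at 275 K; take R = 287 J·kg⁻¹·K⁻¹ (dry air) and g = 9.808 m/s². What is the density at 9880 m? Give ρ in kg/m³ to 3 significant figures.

ρ ≈ 0.376 kg/m³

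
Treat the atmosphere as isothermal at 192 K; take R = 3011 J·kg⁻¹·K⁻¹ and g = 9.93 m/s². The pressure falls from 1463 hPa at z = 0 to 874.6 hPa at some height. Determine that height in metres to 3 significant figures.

Scale height: H = RT/g = 3011 × 192 / 9.93 = 58219 m.
Invert the barometric formula: z = H ln(P₀/P).
P₀/P = 1463/874.6 = 1.6728; ln(1.6728) = 0.51450.
z = 58219 × 0.51450 = 29954 m.

z ≈ 30000 m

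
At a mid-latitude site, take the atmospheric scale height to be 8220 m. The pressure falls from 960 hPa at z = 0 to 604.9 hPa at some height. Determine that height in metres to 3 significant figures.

Invert the barometric formula: z = H ln(P₀/P).
P₀/P = 960/604.9 = 1.5870; ln(1.5870) = 0.46185.
z = 8220.0 × 0.46185 = 3796.4 m.

z ≈ 3800 m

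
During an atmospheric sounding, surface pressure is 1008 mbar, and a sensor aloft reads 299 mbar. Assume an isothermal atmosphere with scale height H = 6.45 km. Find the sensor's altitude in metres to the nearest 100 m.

z ≈ 7800 m

Invert the barometric formula: z = H ln(P₀/P).
P₀/P = 1008/299 = 3.3712; ln(3.3712) = 1.2153.
z = 6450.0 × 1.2153 = 7838.7 m.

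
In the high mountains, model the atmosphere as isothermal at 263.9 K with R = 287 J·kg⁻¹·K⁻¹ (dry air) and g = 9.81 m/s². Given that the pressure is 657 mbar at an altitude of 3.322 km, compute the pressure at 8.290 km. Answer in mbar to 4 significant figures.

Scale height: H = RT/g = 287 × 263.9 / 9.81 = 7720.6 m.
Between two levels, P₂ = P₁ exp(−Δz/H) with Δz = z₂ − z₁.
Δz = 8290.0 − 3322.0 = 4968.0 m; Δz/H = 4968.0/7720.6 = 0.64347.
P₂ = 657 × exp(−0.64347) = 657 × 0.52547 = 345.23 mbar.

P ≈ 345.2 mbar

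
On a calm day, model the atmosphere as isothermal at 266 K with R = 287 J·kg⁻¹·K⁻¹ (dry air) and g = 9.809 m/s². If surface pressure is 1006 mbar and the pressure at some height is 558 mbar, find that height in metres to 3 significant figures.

z ≈ 4590 m

Scale height: H = RT/g = 287 × 266 / 9.809 = 7782.9 m.
Invert the barometric formula: z = H ln(P₀/P).
P₀/P = 1006/558 = 1.8029; ln(1.8029) = 0.58940.
z = 7782.9 × 0.58940 = 4587.2 m.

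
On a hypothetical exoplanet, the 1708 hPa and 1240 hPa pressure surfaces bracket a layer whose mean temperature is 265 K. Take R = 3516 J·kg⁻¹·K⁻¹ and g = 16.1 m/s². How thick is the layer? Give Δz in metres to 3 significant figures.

Hypsometric equation: Δz = (R T̄/g) ln(P₁/P₂).
R T̄/g = 3516 × 265 / 16.1 = 57872 m.
ln(1708/1240) = ln(1.3774) = 0.32020.
Δz = 57872 × 0.32020 = 18531 m.

Δz ≈ 18500 m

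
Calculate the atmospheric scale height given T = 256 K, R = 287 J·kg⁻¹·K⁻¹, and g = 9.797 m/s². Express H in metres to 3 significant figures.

The scale height of an isothermal atmosphere is H = RT/g.
H = 287 × 256 / 9.797 = 73472/9.797 = 7499.4 m.

H ≈ 7500 m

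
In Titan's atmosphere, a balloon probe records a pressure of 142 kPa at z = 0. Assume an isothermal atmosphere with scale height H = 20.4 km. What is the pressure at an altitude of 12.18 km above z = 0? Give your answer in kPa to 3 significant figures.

Barometric formula: P = P₀ exp(−z/H).
z/H = 12180/20400 = 0.59706; exp(−0.59706) = 0.55043.
P = 142 × 0.55043 = 78.161 kPa.

P ≈ 78.2 kPa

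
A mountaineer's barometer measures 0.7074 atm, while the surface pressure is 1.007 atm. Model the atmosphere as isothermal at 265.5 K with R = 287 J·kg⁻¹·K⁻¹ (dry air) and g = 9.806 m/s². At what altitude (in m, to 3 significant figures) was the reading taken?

Scale height: H = RT/g = 287 × 265.5 / 9.806 = 7770.6 m.
Invert the barometric formula: z = H ln(P₀/P).
P₀/P = 1.007/0.7074 = 1.4235; ln(1.4235) = 0.35312.
z = 7770.6 × 0.35312 = 2744.0 m.

z ≈ 2740 m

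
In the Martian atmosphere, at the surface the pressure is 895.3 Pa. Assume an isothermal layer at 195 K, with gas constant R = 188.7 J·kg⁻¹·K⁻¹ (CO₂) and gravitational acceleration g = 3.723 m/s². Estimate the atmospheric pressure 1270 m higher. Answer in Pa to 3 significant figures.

Scale height: H = RT/g = 188.7 × 195 / 3.723 = 9883.6 m.
Barometric formula: P = P₀ exp(−z/H).
z/H = 1270.0/9883.6 = 0.12850; exp(−0.12850) = 0.87941.
P = 895.3 × 0.87941 = 787.34 Pa.

P ≈ 787 Pa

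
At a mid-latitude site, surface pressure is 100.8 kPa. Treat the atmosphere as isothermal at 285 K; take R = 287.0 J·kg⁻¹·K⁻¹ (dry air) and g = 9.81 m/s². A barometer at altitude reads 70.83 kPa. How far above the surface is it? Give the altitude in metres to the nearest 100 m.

Scale height: H = RT/g = 287.0 × 285 / 9.81 = 8337.9 m.
Invert the barometric formula: z = H ln(P₀/P).
P₀/P = 100.8/70.83 = 1.4231; ln(1.4231) = 0.35284.
z = 8337.9 × 0.35284 = 2941.9 m.

z ≈ 2900 m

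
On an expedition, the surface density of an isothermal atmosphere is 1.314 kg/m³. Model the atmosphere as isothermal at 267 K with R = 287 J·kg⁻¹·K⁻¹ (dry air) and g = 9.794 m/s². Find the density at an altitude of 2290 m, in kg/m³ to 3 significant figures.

Scale height: H = RT/g = 287 × 267 / 9.794 = 7824.1 m.
In an isothermal atmosphere, density decays like pressure: ρ = ρ₀ exp(−z/H).
z/H = 2290.0/7824.1 = 0.29269; exp(−0.29269) = 0.74625.
ρ = 1.314 × 0.74625 = 0.98057 kg/m³.

ρ ≈ 0.981 kg/m³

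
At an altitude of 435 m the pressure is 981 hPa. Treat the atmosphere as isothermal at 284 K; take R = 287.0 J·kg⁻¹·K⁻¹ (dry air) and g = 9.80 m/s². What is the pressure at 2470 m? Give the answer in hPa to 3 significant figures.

Scale height: H = RT/g = 287.0 × 284 / 9.80 = 8317.1 m.
Between two levels, P₂ = P₁ exp(−Δz/H) with Δz = z₂ − z₁.
Δz = 2470.0 − 435.00 = 2035.0 m; Δz/H = 2035.0/8317.1 = 0.24468.
P₂ = 981 × exp(−0.24468) = 981 × 0.78296 = 768.08 hPa.

P ≈ 768 hPa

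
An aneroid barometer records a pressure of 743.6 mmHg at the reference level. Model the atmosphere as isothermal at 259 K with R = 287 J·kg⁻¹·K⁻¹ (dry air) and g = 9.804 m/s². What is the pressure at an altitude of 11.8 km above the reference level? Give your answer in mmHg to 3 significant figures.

Scale height: H = RT/g = 287 × 259 / 9.804 = 7581.9 m.
Barometric formula: P = P₀ exp(−z/H).
z/H = 11800/7581.9 = 1.5563; exp(−1.5563) = 0.21092.
P = 743.6 × 0.21092 = 156.84 mmHg.

P ≈ 157 mmHg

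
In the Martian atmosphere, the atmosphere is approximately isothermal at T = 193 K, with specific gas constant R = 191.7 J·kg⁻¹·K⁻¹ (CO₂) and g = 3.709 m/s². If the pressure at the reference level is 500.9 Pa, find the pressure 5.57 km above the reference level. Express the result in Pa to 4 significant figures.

P ≈ 286.6 Pa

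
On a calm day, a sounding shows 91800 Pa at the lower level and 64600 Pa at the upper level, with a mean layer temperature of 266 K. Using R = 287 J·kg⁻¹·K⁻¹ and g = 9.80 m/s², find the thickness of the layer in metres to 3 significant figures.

Δz ≈ 2740 m

Hypsometric equation: Δz = (R T̄/g) ln(P₁/P₂).
R T̄/g = 287 × 266 / 9.80 = 7790.0 m.
ln(91800/64600) = ln(1.4211) = 0.35143.
Δz = 7790.0 × 0.35143 = 2737.6 m.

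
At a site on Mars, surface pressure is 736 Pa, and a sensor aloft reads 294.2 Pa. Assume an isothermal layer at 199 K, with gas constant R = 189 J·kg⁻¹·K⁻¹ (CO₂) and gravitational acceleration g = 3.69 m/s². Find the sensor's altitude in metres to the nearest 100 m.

Scale height: H = RT/g = 189 × 199 / 3.69 = 10193 m.
Invert the barometric formula: z = H ln(P₀/P).
P₀/P = 736/294.2 = 2.5017; ln(2.5017) = 0.91697.
z = 10193 × 0.91697 = 9346.7 m.

z ≈ 9300 m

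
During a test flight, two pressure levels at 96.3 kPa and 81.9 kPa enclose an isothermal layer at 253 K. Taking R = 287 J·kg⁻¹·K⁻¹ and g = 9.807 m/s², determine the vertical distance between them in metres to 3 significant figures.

Hypsometric equation: Δz = (R T̄/g) ln(P₁/P₂).
R T̄/g = 287 × 253 / 9.807 = 7404.0 m.
ln(96.3/81.9) = ln(1.1758) = 0.16195.
Δz = 7404.0 × 0.16195 = 1199.1 m.

Δz ≈ 1200 m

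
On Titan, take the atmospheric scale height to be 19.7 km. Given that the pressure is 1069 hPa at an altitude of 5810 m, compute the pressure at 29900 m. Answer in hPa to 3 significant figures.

Between two levels, P₂ = P₁ exp(−Δz/H) with Δz = z₂ − z₁.
Δz = 29900 − 5810.0 = 24090 m; Δz/H = 24090/19700 = 1.2228.
P₂ = 1069 × exp(−1.2228) = 1069 × 0.29440 = 314.71 hPa.

P ≈ 315 hPa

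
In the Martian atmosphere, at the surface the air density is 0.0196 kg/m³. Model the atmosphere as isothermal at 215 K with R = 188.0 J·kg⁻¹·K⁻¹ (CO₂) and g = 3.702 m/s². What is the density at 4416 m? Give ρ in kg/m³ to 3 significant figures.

Scale height: H = RT/g = 188.0 × 215 / 3.702 = 10918 m.
In an isothermal atmosphere, density decays like pressure: ρ = ρ₀ exp(−z/H).
z/H = 4416.0/10918 = 0.40447; exp(−0.40447) = 0.66733.
ρ = 0.0196 × 0.66733 = 0.013080 kg/m³.

ρ ≈ 0.0131 kg/m³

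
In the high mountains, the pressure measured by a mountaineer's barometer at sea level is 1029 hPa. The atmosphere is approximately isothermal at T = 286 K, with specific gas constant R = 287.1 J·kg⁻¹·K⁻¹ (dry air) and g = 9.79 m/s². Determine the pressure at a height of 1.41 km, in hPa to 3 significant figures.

Scale height: H = RT/g = 287.1 × 286 / 9.79 = 8387.2 m.
Barometric formula: P = P₀ exp(−z/H).
z/H = 1410.0/8387.2 = 0.16811; exp(−0.16811) = 0.84526.
P = 1029 × 0.84526 = 869.77 hPa.

P ≈ 870 hPa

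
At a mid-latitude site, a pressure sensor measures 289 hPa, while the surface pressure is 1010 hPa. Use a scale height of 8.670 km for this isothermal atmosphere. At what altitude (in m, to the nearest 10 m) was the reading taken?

z ≈ 10850 m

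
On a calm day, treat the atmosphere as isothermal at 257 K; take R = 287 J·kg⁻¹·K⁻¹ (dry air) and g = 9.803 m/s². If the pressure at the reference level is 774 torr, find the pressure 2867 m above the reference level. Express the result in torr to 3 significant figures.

P ≈ 529 torr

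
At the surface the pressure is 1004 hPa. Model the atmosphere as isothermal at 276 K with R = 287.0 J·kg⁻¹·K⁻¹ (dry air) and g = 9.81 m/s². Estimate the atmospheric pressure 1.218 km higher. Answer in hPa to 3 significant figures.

Scale height: H = RT/g = 287.0 × 276 / 9.81 = 8074.6 m.
Barometric formula: P = P₀ exp(−z/H).
z/H = 1218.0/8074.6 = 0.15084; exp(−0.15084) = 0.85999.
P = 1004 × 0.85999 = 863.43 hPa.

P ≈ 863 hPa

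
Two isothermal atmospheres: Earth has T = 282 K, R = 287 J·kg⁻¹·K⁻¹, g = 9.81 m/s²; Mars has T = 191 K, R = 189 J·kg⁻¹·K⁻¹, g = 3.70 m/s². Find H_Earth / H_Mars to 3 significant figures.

H_Earth/H_Mars ≈ 0.846

H = RT/g for each body.
H_Earth = 287 × 282 / 9.81 = 8250.2 m.
H_Mars = 189 × 191 / 3.70 = 9756.5 m.
H_Earth/H_Mars = 8250.2/9756.5 = 0.84561.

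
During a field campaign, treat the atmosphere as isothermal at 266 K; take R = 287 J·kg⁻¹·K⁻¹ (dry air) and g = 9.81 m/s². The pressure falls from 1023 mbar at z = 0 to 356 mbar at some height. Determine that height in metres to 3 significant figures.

Scale height: H = RT/g = 287 × 266 / 9.81 = 7782.1 m.
Invert the barometric formula: z = H ln(P₀/P).
P₀/P = 1023/356 = 2.8736; ln(2.8736) = 1.0556.
z = 7782.1 × 1.0556 = 8214.8 m.

z ≈ 8210 m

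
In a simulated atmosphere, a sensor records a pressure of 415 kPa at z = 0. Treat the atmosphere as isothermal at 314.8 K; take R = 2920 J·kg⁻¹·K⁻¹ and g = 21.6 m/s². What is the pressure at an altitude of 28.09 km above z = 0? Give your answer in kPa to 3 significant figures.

P ≈ 214 kPa

Scale height: H = RT/g = 2920 × 314.8 / 21.6 = 42556 m.
Barometric formula: P = P₀ exp(−z/H).
z/H = 28090/42556 = 0.66007; exp(−0.66007) = 0.51682.
P = 415 × 0.51682 = 214.48 kPa.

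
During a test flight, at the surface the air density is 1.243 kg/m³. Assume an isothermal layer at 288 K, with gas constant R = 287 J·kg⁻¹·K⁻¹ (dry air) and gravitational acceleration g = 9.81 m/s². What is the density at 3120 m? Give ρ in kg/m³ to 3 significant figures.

Scale height: H = RT/g = 287 × 288 / 9.81 = 8425.7 m.
In an isothermal atmosphere, density decays like pressure: ρ = ρ₀ exp(−z/H).
z/H = 3120.0/8425.7 = 0.37030; exp(−0.37030) = 0.69053.
ρ = 1.243 × 0.69053 = 0.85833 kg/m³.

ρ ≈ 0.858 kg/m³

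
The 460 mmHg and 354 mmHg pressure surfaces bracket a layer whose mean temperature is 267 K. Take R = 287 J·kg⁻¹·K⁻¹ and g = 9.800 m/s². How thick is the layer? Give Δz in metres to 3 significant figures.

Hypsometric equation: Δz = (R T̄/g) ln(P₁/P₂).
R T̄/g = 287 × 267 / 9.800 = 7819.3 m.
ln(460/354) = ln(1.2994) = 0.26190.
Δz = 7819.3 × 0.26190 = 2047.9 m.

Δz ≈ 2050 m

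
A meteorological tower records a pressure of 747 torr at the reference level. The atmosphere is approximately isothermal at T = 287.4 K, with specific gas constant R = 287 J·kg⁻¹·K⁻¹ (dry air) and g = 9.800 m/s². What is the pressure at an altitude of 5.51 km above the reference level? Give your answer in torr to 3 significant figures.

P ≈ 388 torr

Scale height: H = RT/g = 287 × 287.4 / 9.800 = 8416.7 m.
Barometric formula: P = P₀ exp(−z/H).
z/H = 5510.0/8416.7 = 0.65465; exp(−0.65465) = 0.51962.
P = 747 × 0.51962 = 388.16 torr.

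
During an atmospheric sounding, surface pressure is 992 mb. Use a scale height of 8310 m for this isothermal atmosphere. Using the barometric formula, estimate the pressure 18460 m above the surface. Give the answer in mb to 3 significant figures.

P ≈ 108 mb

Barometric formula: P = P₀ exp(−z/H).
z/H = 18460/8310.0 = 2.2214; exp(−2.2214) = 0.10846.
P = 992 × 0.10846 = 107.59 mb.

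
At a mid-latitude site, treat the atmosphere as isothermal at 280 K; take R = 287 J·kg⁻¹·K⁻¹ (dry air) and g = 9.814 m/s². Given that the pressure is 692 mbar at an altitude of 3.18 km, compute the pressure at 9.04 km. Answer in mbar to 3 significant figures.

P ≈ 338 mbar

Scale height: H = RT/g = 287 × 280 / 9.814 = 8188.3 m.
Between two levels, P₂ = P₁ exp(−Δz/H) with Δz = z₂ − z₁.
Δz = 9040.0 − 3180.0 = 5860.0 m; Δz/H = 5860.0/8188.3 = 0.71566.
P₂ = 692 × exp(−0.71566) = 692 × 0.48887 = 338.30 mbar.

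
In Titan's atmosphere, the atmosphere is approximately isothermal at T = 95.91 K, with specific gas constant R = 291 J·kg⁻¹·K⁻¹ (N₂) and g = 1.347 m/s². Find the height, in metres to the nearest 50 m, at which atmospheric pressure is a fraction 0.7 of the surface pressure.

z ≈ 7400 m

Scale height: H = RT/g = 291 × 95.91 / 1.347 = 20720 m.
Set P/P₀ = exp(−z/H) = 0.7, so z = −H ln(0.7).
−ln(0.7) = 0.35667; z = 20720 × 0.35667 = 7390.2 m.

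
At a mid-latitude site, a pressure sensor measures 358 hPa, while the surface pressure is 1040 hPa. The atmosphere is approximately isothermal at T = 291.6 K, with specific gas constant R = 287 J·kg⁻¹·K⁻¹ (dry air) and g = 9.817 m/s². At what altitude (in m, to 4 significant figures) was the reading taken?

Scale height: H = RT/g = 287 × 291.6 / 9.817 = 8524.9 m.
Invert the barometric formula: z = H ln(P₀/P).
P₀/P = 1040/358 = 2.9050; ln(2.9050) = 1.0664.
z = 8524.9 × 1.0664 = 9091.0 m.

z ≈ 9091 m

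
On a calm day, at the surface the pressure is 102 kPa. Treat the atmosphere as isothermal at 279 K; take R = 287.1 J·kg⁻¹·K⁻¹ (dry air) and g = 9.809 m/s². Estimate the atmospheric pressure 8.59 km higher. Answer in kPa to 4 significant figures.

Scale height: H = RT/g = 287.1 × 279 / 9.809 = 8166.1 m.
Barometric formula: P = P₀ exp(−z/H).
z/H = 8590.0/8166.1 = 1.0519; exp(−1.0519) = 0.34927.
P = 102 × 0.34927 = 35.626 kPa.

P ≈ 35.63 kPa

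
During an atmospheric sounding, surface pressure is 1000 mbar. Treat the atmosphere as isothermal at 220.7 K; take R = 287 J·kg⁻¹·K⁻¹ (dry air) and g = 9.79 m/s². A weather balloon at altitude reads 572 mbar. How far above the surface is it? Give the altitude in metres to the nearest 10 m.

z ≈ 3610 m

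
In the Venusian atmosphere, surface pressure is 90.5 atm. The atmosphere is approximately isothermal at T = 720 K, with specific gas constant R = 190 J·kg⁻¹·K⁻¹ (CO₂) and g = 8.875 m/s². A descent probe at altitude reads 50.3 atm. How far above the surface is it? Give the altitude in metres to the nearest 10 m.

Scale height: H = RT/g = 190 × 720 / 8.875 = 15414 m.
Invert the barometric formula: z = H ln(P₀/P).
P₀/P = 90.5/50.3 = 1.7992; ln(1.7992) = 0.58734.
z = 15414 × 0.58734 = 9053.3 m.

z ≈ 9050 m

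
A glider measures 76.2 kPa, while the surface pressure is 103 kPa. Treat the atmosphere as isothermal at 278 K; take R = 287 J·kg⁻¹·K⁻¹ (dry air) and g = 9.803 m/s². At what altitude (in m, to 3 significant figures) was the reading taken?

z ≈ 2450 m

Scale height: H = RT/g = 287 × 278 / 9.803 = 8138.9 m.
Invert the barometric formula: z = H ln(P₀/P).
P₀/P = 103/76.2 = 1.3517; ln(1.3517) = 0.30136.
z = 8138.9 × 0.30136 = 2452.7 m.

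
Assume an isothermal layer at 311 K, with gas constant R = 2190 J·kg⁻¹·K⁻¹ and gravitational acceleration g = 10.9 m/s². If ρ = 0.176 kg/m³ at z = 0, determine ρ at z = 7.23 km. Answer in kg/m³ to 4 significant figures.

Scale height: H = RT/g = 2190 × 311 / 10.9 = 62485 m.
In an isothermal atmosphere, density decays like pressure: ρ = ρ₀ exp(−z/H).
z/H = 7230.0/62485 = 0.11571; exp(−0.11571) = 0.89073.
ρ = 0.176 × 0.89073 = 0.15677 kg/m³.

ρ ≈ 0.1568 kg/m³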